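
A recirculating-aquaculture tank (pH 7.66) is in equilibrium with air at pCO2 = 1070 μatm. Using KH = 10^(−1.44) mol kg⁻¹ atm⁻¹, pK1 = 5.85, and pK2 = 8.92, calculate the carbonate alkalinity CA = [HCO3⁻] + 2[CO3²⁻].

[CO2*] = KH · pCO2 = 10^(−1.44) × 1070×10^-6 = 3.885×10^-5 mol/kg
α₀ = 1/(1 + K1/[H⁺] + K1K2/[H⁺]²) = 1/(1 + 10^+1.81 + 10^+0.55) = 0.01447
DIC = [CO2*]/α₀ = 3.885×10^-5 / 0.01447 = 2.685 mmol/kg
CA = (α₁ + 2α₂)·DIC = (0.9342 + 2×0.05134) × 2.685 = 2.78 mmol/kg

CA = 2.78 mmol/kg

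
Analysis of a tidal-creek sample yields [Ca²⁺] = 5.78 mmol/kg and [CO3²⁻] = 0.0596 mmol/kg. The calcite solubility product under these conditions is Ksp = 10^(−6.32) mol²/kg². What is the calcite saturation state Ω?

Ksp = 10^(−6.32) = 4.786×10^-7
Ω = [Ca²⁺][CO3²⁻]/Ksp = (5.78×10^-3)(0.0596×10^-3) / 4.786×10^-7 = 0.720

Ω = 0.720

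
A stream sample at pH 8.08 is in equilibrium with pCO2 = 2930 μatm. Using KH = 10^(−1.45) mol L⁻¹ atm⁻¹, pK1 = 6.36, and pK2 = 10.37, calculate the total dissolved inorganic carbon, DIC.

[CO2*] = KH · pCO2 = 10^(−1.45) × 2930×10^-6 = 1.040×10^-4 mol/L
α₀ = 1/(1 + K1/[H⁺] + K1K2/[H⁺]²) = 1/(1 + 10^+1.72 + 10^-0.57) = 0.01860
DIC = [CO2*]/α₀ = 1.040×10^-4 / 0.01860 = 5.59 mmol/L

DIC = 5.59 mmol/L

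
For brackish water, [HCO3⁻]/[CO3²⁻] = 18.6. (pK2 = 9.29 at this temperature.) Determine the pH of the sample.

From K2 = [H⁺][CO3²⁻]/[HCO3⁻]:  pH = pK2 − log₁₀([HCO3⁻]/[CO3²⁻])
log₁₀(18.6) = +1.270
pH = 9.29 − (+1.270) = 8.02

pH = 8.02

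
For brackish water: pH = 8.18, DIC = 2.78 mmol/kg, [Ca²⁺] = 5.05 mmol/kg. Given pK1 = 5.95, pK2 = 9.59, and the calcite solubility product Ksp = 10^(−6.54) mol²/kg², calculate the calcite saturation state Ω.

Ω = 1.81

α₂ = 1 / (1 + [H⁺]/K2 + [H⁺]²/(K1K2)) = 1 / (1 + 10^+1.41 + 10^-0.82)
   = 1 / (1 + 25.704 + 0.15136) = 1/26.855 = 0.03724
[CO3²⁻] = α₂ × DIC = 0.03724 × 2.78 = 0.1035 mmol/kg
Ksp = 10^(−6.54) = 2.884×10^-7
Ω = [Ca²⁺][CO3²⁻]/Ksp = (5.05×10^-3)(1.035×10^-4) / 2.884×10^-7 = 1.81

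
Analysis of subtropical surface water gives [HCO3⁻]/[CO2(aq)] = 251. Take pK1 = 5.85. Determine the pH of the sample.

pH = 8.25

From K1 = [H⁺][HCO3⁻]/[CO2(aq)]:  pH = pK1 + log₁₀([HCO3⁻]/[CO2(aq)])
log₁₀(251) = +2.400
pH = 5.85 + (+2.400) = 8.25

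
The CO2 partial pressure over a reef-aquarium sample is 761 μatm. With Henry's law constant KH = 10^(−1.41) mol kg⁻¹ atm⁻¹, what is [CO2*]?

[CO2*] = 29.6 μmol/kg

KH = 10^(−1.41) = 3.890×10^-2 mol kg⁻¹ atm⁻¹
[CO2*] = KH · pCO2 = 3.890×10^-2 × 761×10^-6 atm = 2.96×10^-5 mol/kg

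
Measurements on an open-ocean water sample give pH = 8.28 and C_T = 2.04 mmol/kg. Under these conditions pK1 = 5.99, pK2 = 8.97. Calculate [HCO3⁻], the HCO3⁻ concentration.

α₁ = 1 / (1 + [H⁺]/K1 + K2/[H⁺]) = 1 / (1 + 10^-2.29 + 10^-0.69)
   = 1 / (1 + 0.0051286 + 0.20417) = 1/1.2093 = 0.8269
[HCO3⁻] = α₁ × DIC = 0.8269 × 2.04 = 1.69 mmol/kg

[HCO3⁻] = 1.69 mmol/kg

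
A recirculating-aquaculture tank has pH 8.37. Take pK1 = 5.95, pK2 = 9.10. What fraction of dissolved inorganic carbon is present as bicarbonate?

α₁ = 1 / (1 + [H⁺]/K1 + K2/[H⁺]) = 1 / (1 + 10^-2.42 + 10^-0.73)
   = 1 / (1 + 0.0038019 + 0.18621) = 1/1.1900 = 0.8403

α₁ = 0.840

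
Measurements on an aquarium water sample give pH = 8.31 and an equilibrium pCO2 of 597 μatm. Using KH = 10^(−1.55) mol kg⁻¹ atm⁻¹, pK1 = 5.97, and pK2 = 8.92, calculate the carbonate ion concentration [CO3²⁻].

[CO3²⁻] = 0.904 mmol/kg

[CO2*] = KH · pCO2 = 10^(−1.55) × 597×10^-6 = 1.683×10^-5 mol/kg
α₀ = 1/(1 + K1/[H⁺] + K1K2/[H⁺]²) = 1/(1 + 10^+2.34 + 10^+1.73) = 0.003657
DIC = [CO2*]/α₀ = 1.683×10^-5 / 0.003657 = 4.601 mmol/kg
[CO3²⁻] = α₂·DIC; α₂ = 0.1964, so [CO3²⁻] = 0.1964 × 4.601 = 0.904 mmol/kg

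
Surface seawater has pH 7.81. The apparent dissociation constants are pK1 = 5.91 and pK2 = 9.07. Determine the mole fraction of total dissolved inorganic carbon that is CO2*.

α₀ = 1 / (1 + K1/[H⁺] + K1K2/[H⁺]²) = 1 / (1 + 10^+1.90 + 10^+0.64)
   = 1 / (1 + 79.433 + 4.3652) = 1/84.798 = 0.01179

α₀ = 0.0118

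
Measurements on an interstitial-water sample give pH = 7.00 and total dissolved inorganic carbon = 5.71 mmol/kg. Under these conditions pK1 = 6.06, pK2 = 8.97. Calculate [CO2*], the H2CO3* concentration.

[CO2*] = 0.582 mmol/kg

α₀ = 1 / (1 + K1/[H⁺] + K1K2/[H⁺]²) = 1 / (1 + 10^+0.94 + 10^-1.03)
   = 1 / (1 + 8.7096 + 0.093325) = 1/9.8030 = 0.1020
[CO2*] = α₀ × DIC = 0.1020 × 5.71 = 0.582 mmol/kg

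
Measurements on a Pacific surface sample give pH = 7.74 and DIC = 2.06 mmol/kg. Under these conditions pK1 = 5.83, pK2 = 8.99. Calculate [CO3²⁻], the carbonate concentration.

[CO3²⁻] = 0.108 mmol/kg

α₂ = 1 / (1 + [H⁺]/K2 + [H⁺]²/(K1K2)) = 1 / (1 + 10^+1.25 + 10^-0.66)
   = 1 / (1 + 17.783 + 0.21878) = 1/19.002 = 0.05263
[CO3²⁻] = α₂ × DIC = 0.05263 × 2.06 = 0.108 mmol/kg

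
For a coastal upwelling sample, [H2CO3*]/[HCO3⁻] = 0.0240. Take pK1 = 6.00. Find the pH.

pH = 7.62

From K1 = [H⁺][HCO3⁻]/[H2CO3*]:  pH = pK1 − log₁₀([H2CO3*]/[HCO3⁻])
log₁₀(0.0240) = -1.620
pH = 6.00 − (-1.620) = 7.62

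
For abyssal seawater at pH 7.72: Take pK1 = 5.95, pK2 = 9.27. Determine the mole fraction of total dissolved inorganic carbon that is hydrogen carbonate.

α₁ = 0.957

α₁ = 1 / (1 + [H⁺]/K1 + K2/[H⁺]) = 1 / (1 + 10^-1.77 + 10^-1.55)
   = 1 / (1 + 0.016982 + 0.028184) = 1/1.0452 = 0.9568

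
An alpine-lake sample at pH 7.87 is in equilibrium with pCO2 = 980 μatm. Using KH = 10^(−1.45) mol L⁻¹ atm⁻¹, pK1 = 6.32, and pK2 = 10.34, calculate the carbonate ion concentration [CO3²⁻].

[CO2*] = KH · pCO2 = 10^(−1.45) × 980×10^-6 = 3.477×10^-5 mol/L
α₀ = 1/(1 + K1/[H⁺] + K1K2/[H⁺]²) = 1/(1 + 10^+1.55 + 10^-0.92) = 0.02732
DIC = [CO2*]/α₀ = 3.477×10^-5 / 0.02732 = 1.273 mmol/L
[CO3²⁻] = α₂·DIC; α₂ = 0.003285, so [CO3²⁻] = 0.003285 × 1.273 = 0.00418 mmol/L = 4.18 μmol/L

[CO3²⁻] = 4.18 μmol/L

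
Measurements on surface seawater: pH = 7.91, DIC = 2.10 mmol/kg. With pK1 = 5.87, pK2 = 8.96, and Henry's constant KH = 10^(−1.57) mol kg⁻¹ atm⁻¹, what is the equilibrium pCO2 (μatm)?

pCO2 = 648 μatm

α₀ = 1 / (1 + K1/[H⁺] + K1K2/[H⁺]²) = 1 / (1 + 10^+2.04 + 10^+0.99)
   = 1 / (1 + 109.65 + 9.7724) = 1/120.42 = 0.008304
[CO2*] = α₀ × DIC = 0.008304 × 2.10 = 0.01744 mmol/kg = 17.44 μmol/kg
pCO2 = [CO2*]/KH = 1.744×10^-5 / 2.692×10^-2 = 648 μatm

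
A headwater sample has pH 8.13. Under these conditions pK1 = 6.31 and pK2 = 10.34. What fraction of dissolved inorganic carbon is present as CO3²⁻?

α₂ = 0.00604

α₂ = 1 / (1 + [H⁺]/K2 + [H⁺]²/(K1K2)) = 1 / (1 + 10^+2.21 + 10^+0.39)
   = 1 / (1 + 162.18 + 2.4547) = 1/165.64 = 0.006037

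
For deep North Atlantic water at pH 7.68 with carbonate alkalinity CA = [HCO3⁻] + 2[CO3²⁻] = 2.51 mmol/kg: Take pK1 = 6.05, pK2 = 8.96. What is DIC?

DIC = 2.44 mmol/kg

CA = [HCO3⁻] + 2[CO3²⁻] = (α₁ + 2α₂)·DIC
At pH 7.68: [H⁺]/K1 = 10^-1.63 = 0.023442, K2/[H⁺] = 10^-1.28 = 0.052481
α₁ = 1/(1 + 0.023442 + 0.052481) = 1/1.0759 = 0.9294; α₂ = α₁·K2/[H⁺] = 0.04878
α₁ + 2α₂ = 1.0270
DIC = CA / (α₁ + 2α₂) = 2.51 / 1.0270 = 2.44 mmol/kg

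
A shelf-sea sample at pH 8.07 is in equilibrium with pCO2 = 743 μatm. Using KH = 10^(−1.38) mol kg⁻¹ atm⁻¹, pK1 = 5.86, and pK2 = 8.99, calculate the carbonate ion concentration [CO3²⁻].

[CO3²⁻] = 0.604 mmol/kg

[CO2*] = KH · pCO2 = 10^(−1.38) × 743×10^-6 = 3.097×10^-5 mol/kg
α₀ = 1/(1 + K1/[H⁺] + K1K2/[H⁺]²) = 1/(1 + 10^+2.21 + 10^+1.29) = 0.005474
DIC = [CO2*]/α₀ = 3.097×10^-5 / 0.005474 = 5.658 mmol/kg
[CO3²⁻] = α₂·DIC; α₂ = 0.1067, so [CO3²⁻] = 0.1067 × 5.658 = 0.604 mmol/kg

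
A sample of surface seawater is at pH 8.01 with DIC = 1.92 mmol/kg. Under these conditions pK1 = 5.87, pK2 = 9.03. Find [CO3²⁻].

[CO3²⁻] = 0.166 mmol/kg

α₂ = 1 / (1 + [H⁺]/K2 + [H⁺]²/(K1K2)) = 1 / (1 + 10^+1.02 + 10^-1.12)
   = 1 / (1 + 10.471 + 0.075858) = 1/11.547 = 0.08660
[CO3²⁻] = α₂ × DIC = 0.08660 × 1.92 = 0.166 mmol/kg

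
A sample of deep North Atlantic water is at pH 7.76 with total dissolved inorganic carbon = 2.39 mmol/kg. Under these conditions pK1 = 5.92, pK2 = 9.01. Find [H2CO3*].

[CO2*] = 0.0323 mmol/kg

α₀ = 1 / (1 + K1/[H⁺] + K1K2/[H⁺]²) = 1 / (1 + 10^+1.84 + 10^+0.59)
   = 1 / (1 + 69.183 + 3.8905) = 1/74.074 = 0.01350
[CO2*] = α₀ × DIC = 0.01350 × 2.39 = 0.0323 mmol/kg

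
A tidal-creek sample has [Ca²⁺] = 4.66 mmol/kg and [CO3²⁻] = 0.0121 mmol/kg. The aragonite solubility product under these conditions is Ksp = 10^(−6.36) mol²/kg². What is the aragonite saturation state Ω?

Ω = 0.129

Ksp = 10^(−6.36) = 4.365×10^-7
Ω = [Ca²⁺][CO3²⁻]/Ksp = (4.66×10^-3)(0.0121×10^-3) / 4.365×10^-7 = 0.129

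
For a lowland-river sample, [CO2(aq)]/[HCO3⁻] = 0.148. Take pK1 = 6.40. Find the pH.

pH = 7.23

From K1 = [H⁺][HCO3⁻]/[CO2(aq)]:  pH = pK1 − log₁₀([CO2(aq)]/[HCO3⁻])
log₁₀(0.148) = -0.830
pH = 6.40 − (-0.830) = 7.23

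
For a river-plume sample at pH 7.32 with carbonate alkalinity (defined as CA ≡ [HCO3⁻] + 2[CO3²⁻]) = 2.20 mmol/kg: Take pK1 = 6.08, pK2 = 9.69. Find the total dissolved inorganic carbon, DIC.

DIC = 2.32 mmol/kg

CA = [HCO3⁻] + 2[CO3²⁻] = (α₁ + 2α₂)·DIC
At pH 7.32: [H⁺]/K1 = 10^-1.24 = 0.057544, K2/[H⁺] = 10^-2.37 = 0.0042658
α₁ = 1/(1 + 0.057544 + 0.0042658) = 1/1.0618 = 0.9418; α₂ = α₁·K2/[H⁺] = 0.004017
α₁ + 2α₂ = 0.9498
DIC = CA / (α₁ + 2α₂) = 2.20 / 0.9498 = 2.32 mmol/kg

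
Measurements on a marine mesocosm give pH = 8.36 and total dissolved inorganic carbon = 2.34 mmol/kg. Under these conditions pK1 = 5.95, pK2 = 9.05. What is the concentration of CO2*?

[CO2*] = 7.54 μmol/kg

α₀ = 1 / (1 + K1/[H⁺] + K1K2/[H⁺]²) = 1 / (1 + 10^+2.41 + 10^+1.72)
   = 1 / (1 + 257.04 + 52.481) = 1/310.52 = 0.003220
[CO2*] = α₀ × DIC = 0.003220 × 2.34 = 0.00754 mmol/kg = 7.54 μmol/kg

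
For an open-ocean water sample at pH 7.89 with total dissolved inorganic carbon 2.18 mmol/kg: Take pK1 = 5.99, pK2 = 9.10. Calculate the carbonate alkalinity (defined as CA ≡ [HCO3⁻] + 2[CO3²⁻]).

CA = 2.28 mmol/kg

CA = [HCO3⁻] + 2[CO3²⁻] = (α₁ + 2α₂)·DIC
At pH 7.89: [H⁺]/K1 = 10^-1.90 = 0.012589, K2/[H⁺] = 10^-1.21 = 0.061660
α₁ = 1/(1 + 0.012589 + 0.061660) = 1/1.0742 = 0.9309; α₂ = α₁·K2/[H⁺] = 0.05740
α₁ + 2α₂ = 1.0457
CA = 1.0457 × 2.18 = 2.28 mmol/kg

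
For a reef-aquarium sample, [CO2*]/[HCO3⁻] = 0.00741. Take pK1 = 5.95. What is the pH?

pH = 8.08

From K1 = [H⁺][HCO3⁻]/[CO2*]:  pH = pK1 − log₁₀([CO2*]/[HCO3⁻])
log₁₀(0.00741) = -2.130
pH = 5.95 − (-2.130) = 8.08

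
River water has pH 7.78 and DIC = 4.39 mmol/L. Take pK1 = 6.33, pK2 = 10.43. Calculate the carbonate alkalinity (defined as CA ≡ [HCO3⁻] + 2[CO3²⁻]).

CA = 4.25 mmol/L

CA = [HCO3⁻] + 2[CO3²⁻] = (α₁ + 2α₂)·DIC
At pH 7.78: [H⁺]/K1 = 10^-1.45 = 0.035481, K2/[H⁺] = 10^-2.65 = 0.0022387
α₁ = 1/(1 + 0.035481 + 0.0022387) = 1/1.0377 = 0.9637; α₂ = α₁·K2/[H⁺] = 0.002157
α₁ + 2α₂ = 0.9680
CA = 0.9680 × 4.39 = 4.25 mmol/L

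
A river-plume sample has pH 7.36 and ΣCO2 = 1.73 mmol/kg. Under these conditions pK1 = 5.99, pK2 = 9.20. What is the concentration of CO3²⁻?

[CO3²⁻] = 0.0237 mmol/kg

α₂ = 1 / (1 + [H⁺]/K2 + [H⁺]²/(K1K2)) = 1 / (1 + 10^+1.84 + 10^+0.47)
   = 1 / (1 + 69.183 + 2.9512) = 1/73.134 = 0.01367
[CO3²⁻] = α₂ × DIC = 0.01367 × 1.73 = 0.0237 mmol/kg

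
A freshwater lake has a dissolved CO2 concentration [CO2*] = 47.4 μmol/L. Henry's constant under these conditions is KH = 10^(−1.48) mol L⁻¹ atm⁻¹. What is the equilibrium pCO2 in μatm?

KH = 10^(−1.48) = 3.311×10^-2 mol L⁻¹ atm⁻¹
pCO2 = [CO2*]/KH = 47.4×10^-6 / 3.311×10^-2 = 1.43×10^-3 atm = 1430 μatm

pCO2 = 1430 μatm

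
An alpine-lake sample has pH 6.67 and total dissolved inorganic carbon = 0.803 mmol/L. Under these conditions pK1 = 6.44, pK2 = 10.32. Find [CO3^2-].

α₂ = 1 / (1 + [H⁺]/K2 + [H⁺]²/(K1K2)) = 1 / (1 + 10^+3.65 + 10^+3.42)
   = 1 / (1 + 4466.8 + 2630.3) = 1/7098.1 = 0.0001409
[CO3²⁻] = α₂ × DIC = 0.0001409 × 0.803 = 0.000113 mmol/L = 0.113 μmol/L

[CO3²⁻] = 0.113 μmol/L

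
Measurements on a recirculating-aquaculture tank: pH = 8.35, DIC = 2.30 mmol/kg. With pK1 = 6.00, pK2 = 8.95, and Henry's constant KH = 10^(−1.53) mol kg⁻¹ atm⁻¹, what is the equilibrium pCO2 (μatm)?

pCO2 = 277 μatm

α₀ = 1 / (1 + K1/[H⁺] + K1K2/[H⁺]²) = 1 / (1 + 10^+2.35 + 10^+1.75)
   = 1 / (1 + 223.87 + 56.234) = 1/281.11 = 0.003557
[CO2*] = α₀ × DIC = 0.003557 × 2.30 = 0.008182 mmol/kg = 8.182 μmol/kg
pCO2 = [CO2*]/KH = 8.182×10^-6 / 2.951×10^-2 = 277 μatm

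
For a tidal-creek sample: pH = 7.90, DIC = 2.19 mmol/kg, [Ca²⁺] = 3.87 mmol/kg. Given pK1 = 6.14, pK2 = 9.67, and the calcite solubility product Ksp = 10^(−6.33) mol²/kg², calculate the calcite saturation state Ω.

Ω = 0.297

α₂ = 1 / (1 + [H⁺]/K2 + [H⁺]²/(K1K2)) = 1 / (1 + 10^+1.77 + 10^+0.01)
   = 1 / (1 + 58.884 + 1.0233) = 1/60.908 = 0.01642
[CO3²⁻] = α₂ × DIC = 0.01642 × 2.19 = 0.03596 mmol/kg
Ksp = 10^(−6.33) = 4.677×10^-7
Ω = [Ca²⁺][CO3²⁻]/Ksp = (3.87×10^-3)(3.596×10^-5) / 4.677×10^-7 = 0.297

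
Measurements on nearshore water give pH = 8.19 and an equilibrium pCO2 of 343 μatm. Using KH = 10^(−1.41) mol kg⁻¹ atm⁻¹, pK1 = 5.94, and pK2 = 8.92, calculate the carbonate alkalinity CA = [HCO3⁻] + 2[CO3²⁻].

CA = 3.26 mmol/kg

[CO2*] = KH · pCO2 = 10^(−1.41) × 343×10^-6 = 1.334×10^-5 mol/kg
α₀ = 1/(1 + K1/[H⁺] + K1K2/[H⁺]²) = 1/(1 + 10^+2.25 + 10^+1.52) = 0.004718
DIC = [CO2*]/α₀ = 1.334×10^-5 / 0.004718 = 2.828 mmol/kg
CA = (α₁ + 2α₂)·DIC = (0.8390 + 2×0.1562) × 2.828 = 3.26 mmol/kg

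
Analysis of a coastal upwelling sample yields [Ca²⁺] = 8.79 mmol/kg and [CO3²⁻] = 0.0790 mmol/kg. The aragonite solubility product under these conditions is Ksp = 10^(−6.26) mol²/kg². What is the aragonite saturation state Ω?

Ksp = 10^(−6.26) = 5.495×10^-7
Ω = [Ca²⁺][CO3²⁻]/Ksp = (8.79×10^-3)(0.0790×10^-3) / 5.495×10^-7 = 1.26

Ω = 1.26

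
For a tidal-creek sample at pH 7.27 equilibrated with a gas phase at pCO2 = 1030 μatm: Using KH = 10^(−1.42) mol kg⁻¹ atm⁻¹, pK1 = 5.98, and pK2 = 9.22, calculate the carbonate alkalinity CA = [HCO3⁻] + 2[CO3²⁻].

CA = 0.781 mmol/kg

[CO2*] = KH · pCO2 = 10^(−1.42) × 1030×10^-6 = 3.916×10^-5 mol/kg
α₀ = 1/(1 + K1/[H⁺] + K1K2/[H⁺]²) = 1/(1 + 10^+1.29 + 10^-0.66) = 0.04827
DIC = [CO2*]/α₀ = 3.916×10^-5 / 0.04827 = 0.8113 mmol/kg
CA = (α₁ + 2α₂)·DIC = (0.9412 + 2×0.01056) × 0.8113 = 0.781 mmol/kg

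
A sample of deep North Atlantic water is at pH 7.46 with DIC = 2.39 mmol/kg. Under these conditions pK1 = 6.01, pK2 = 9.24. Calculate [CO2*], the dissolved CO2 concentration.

α₀ = 1 / (1 + K1/[H⁺] + K1K2/[H⁺]²) = 1 / (1 + 10^+1.45 + 10^-0.33)
   = 1 / (1 + 28.184 + 0.46774) = 1/29.652 = 0.03373
[CO2*] = α₀ × DIC = 0.03373 × 2.39 = 0.0806 mmol/kg

[CO2*] = 0.0806 mmol/kg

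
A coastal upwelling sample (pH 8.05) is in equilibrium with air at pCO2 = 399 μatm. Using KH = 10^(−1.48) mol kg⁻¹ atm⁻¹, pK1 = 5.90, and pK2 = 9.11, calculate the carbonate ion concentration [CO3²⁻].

[CO3²⁻] = 0.163 mmol/kg

[CO2*] = KH · pCO2 = 10^(−1.48) × 399×10^-6 = 1.321×10^-5 mol/kg
α₀ = 1/(1 + K1/[H⁺] + K1K2/[H⁺]²) = 1/(1 + 10^+2.15 + 10^+1.09) = 0.006470
DIC = [CO2*]/α₀ = 1.321×10^-5 / 0.006470 = 2.042 mmol/kg
[CO3²⁻] = α₂·DIC; α₂ = 0.07960, so [CO3²⁻] = 0.07960 × 2.042 = 0.163 mmol/kg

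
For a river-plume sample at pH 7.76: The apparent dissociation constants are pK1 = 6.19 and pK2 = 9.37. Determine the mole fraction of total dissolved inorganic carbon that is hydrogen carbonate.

α₁ = 0.951

α₁ = 1 / (1 + [H⁺]/K1 + K2/[H⁺]) = 1 / (1 + 10^-1.57 + 10^-1.61)
   = 1 / (1 + 0.026915 + 0.024547) = 1/1.0515 = 0.9511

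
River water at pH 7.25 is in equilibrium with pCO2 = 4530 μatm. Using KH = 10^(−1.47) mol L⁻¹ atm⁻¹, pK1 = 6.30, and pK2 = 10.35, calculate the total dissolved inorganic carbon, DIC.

[CO2*] = KH · pCO2 = 10^(−1.47) × 4530×10^-6 = 1.535×10^-4 mol/L
α₀ = 1/(1 + K1/[H⁺] + K1K2/[H⁺]²) = 1/(1 + 10^+0.95 + 10^-2.15) = 0.1008
DIC = [CO2*]/α₀ = 1.535×10^-4 / 0.1008 = 1.52 mmol/L

DIC = 1.52 mmol/L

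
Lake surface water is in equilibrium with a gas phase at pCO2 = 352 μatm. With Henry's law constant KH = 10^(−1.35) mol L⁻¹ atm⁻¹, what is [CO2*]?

[CO2*] = 15.7 μmol/L

KH = 10^(−1.35) = 4.467×10^-2 mol L⁻¹ atm⁻¹
[CO2*] = KH · pCO2 = 4.467×10^-2 × 352×10^-6 atm = 1.57×10^-5 mol/L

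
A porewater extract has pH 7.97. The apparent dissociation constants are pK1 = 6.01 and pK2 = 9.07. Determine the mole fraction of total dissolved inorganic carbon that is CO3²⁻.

α₂ = 1 / (1 + [H⁺]/K2 + [H⁺]²/(K1K2)) = 1 / (1 + 10^+1.10 + 10^-0.86)
   = 1 / (1 + 12.589 + 0.13804) = 1/13.727 = 0.07285

α₂ = 0.0728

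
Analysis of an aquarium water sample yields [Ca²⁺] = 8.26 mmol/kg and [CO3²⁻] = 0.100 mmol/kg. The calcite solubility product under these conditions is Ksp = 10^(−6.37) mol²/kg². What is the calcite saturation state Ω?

Ksp = 10^(−6.37) = 4.266×10^-7
Ω = [Ca²⁺][CO3²⁻]/Ksp = (8.26×10^-3)(0.100×10^-3) / 4.266×10^-7 = 1.94

Ω = 1.94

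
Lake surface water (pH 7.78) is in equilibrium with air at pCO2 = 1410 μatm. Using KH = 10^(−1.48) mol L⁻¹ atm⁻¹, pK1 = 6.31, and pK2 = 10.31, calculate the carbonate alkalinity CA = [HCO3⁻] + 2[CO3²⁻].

CA = 1.39 mmol/L

[CO2*] = KH · pCO2 = 10^(−1.48) × 1410×10^-6 = 4.669×10^-5 mol/L
α₀ = 1/(1 + K1/[H⁺] + K1K2/[H⁺]²) = 1/(1 + 10^+1.47 + 10^-1.06) = 0.03268
DIC = [CO2*]/α₀ = 4.669×10^-5 / 0.03268 = 1.429 mmol/L
CA = (α₁ + 2α₂)·DIC = (0.9645 + 2×0.002846) × 1.429 = 1.39 mmol/L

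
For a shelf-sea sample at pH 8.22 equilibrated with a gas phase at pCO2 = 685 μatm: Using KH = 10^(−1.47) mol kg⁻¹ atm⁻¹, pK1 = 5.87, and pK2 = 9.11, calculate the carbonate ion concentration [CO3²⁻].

[CO2*] = KH · pCO2 = 10^(−1.47) × 685×10^-6 = 2.321×10^-5 mol/kg
α₀ = 1/(1 + K1/[H⁺] + K1K2/[H⁺]²) = 1/(1 + 10^+2.35 + 10^+1.46) = 0.003941
DIC = [CO2*]/α₀ = 2.321×10^-5 / 0.003941 = 5.889 mmol/kg
[CO3²⁻] = α₂·DIC; α₂ = 0.1137, so [CO3²⁻] = 0.1137 × 5.889 = 0.669 mmol/kg

[CO3²⁻] = 0.669 mmol/kg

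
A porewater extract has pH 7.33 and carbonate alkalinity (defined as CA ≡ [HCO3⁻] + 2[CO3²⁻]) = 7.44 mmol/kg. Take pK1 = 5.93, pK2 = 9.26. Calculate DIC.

CA = [HCO3⁻] + 2[CO3²⁻] = (α₁ + 2α₂)·DIC
At pH 7.33: [H⁺]/K1 = 10^-1.40 = 0.039811, K2/[H⁺] = 10^-1.93 = 0.011749
α₁ = 1/(1 + 0.039811 + 0.011749) = 1/1.0516 = 0.9510; α₂ = α₁·K2/[H⁺] = 0.01117
α₁ + 2α₂ = 0.9733
DIC = CA / (α₁ + 2α₂) = 7.44 / 0.9733 = 7.64 mmol/kg

DIC = 7.64 mmol/kg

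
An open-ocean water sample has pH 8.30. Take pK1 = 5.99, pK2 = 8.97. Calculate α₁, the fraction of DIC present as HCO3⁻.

α₁ = 1 / (1 + [H⁺]/K1 + K2/[H⁺]) = 1 / (1 + 10^-2.31 + 10^-0.67)
   = 1 / (1 + 0.0048978 + 0.21380) = 1/1.2187 = 0.8206

α₁ = 0.821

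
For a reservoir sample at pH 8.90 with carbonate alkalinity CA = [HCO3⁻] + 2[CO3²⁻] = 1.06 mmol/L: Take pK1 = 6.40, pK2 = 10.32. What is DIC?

DIC = 1.03 mmol/L

CA = [HCO3⁻] + 2[CO3²⁻] = (α₁ + 2α₂)·DIC
At pH 8.90: [H⁺]/K1 = 10^-2.50 = 0.0031623, K2/[H⁺] = 10^-1.42 = 0.038019
α₁ = 1/(1 + 0.0031623 + 0.038019) = 1/1.0412 = 0.9604; α₂ = α₁·K2/[H⁺] = 0.03652
α₁ + 2α₂ = 1.0335
DIC = CA / (α₁ + 2α₂) = 1.06 / 1.0335 = 1.03 mmol/L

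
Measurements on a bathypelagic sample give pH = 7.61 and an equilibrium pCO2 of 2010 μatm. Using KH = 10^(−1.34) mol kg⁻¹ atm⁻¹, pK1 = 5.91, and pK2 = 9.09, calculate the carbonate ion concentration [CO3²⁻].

[CO3²⁻] = 0.152 mmol/kg

[CO2*] = KH · pCO2 = 10^(−1.34) × 2010×10^-6 = 9.187×10^-5 mol/kg
α₀ = 1/(1 + K1/[H⁺] + K1K2/[H⁺]²) = 1/(1 + 10^+1.70 + 10^+0.22) = 0.01895
DIC = [CO2*]/α₀ = 9.187×10^-5 / 0.01895 = 4.849 mmol/kg
[CO3²⁻] = α₂·DIC; α₂ = 0.03144, so [CO3²⁻] = 0.03144 × 4.849 = 0.152 mmol/kg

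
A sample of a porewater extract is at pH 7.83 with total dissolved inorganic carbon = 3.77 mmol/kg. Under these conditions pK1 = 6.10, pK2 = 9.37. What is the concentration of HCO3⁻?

[HCO3⁻] = 3.60 mmol/kg

α₁ = 1 / (1 + [H⁺]/K1 + K2/[H⁺]) = 1 / (1 + 10^-1.73 + 10^-1.54)
   = 1 / (1 + 0.018621 + 0.028840) = 1/1.0475 = 0.9547
[HCO3⁻] = α₁ × DIC = 0.9547 × 3.77 = 3.60 mmol/kg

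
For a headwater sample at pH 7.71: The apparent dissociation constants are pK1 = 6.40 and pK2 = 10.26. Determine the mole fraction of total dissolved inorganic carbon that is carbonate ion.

α₂ = 1 / (1 + [H⁺]/K2 + [H⁺]²/(K1K2)) = 1 / (1 + 10^+2.55 + 10^+1.24)
   = 1 / (1 + 354.81 + 17.378) = 1/373.19 = 0.002680

α₂ = 0.00268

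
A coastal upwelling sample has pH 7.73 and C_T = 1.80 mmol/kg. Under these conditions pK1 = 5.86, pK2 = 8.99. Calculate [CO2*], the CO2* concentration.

[CO2*] = 0.0227 mmol/kg

α₀ = 1 / (1 + K1/[H⁺] + K1K2/[H⁺]²) = 1 / (1 + 10^+1.87 + 10^+0.61)
   = 1 / (1 + 74.131 + 4.0738) = 1/79.205 = 0.01263
[CO2*] = α₀ × DIC = 0.01263 × 1.80 = 0.0227 mmol/kg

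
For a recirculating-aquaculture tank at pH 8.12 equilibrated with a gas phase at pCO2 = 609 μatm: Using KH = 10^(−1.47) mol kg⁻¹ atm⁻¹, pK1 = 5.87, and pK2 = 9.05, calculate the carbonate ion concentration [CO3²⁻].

[CO2*] = KH · pCO2 = 10^(−1.47) × 609×10^-6 = 2.064×10^-5 mol/kg
α₀ = 1/(1 + K1/[H⁺] + K1K2/[H⁺]²) = 1/(1 + 10^+2.25 + 10^+1.32) = 0.005007
DIC = [CO2*]/α₀ = 2.064×10^-5 / 0.005007 = 4.121 mmol/kg
[CO3²⁻] = α₂·DIC; α₂ = 0.1046, so [CO3²⁻] = 0.1046 × 4.121 = 0.431 mmol/kg

[CO3²⁻] = 0.431 mmol/kg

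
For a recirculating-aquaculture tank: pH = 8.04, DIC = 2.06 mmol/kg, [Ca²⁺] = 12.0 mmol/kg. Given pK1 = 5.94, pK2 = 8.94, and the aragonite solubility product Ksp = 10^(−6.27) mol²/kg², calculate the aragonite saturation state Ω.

Ω = 5.11

α₂ = 1 / (1 + [H⁺]/K2 + [H⁺]²/(K1K2)) = 1 / (1 + 10^+0.90 + 10^-1.20)
   = 1 / (1 + 7.9433 + 0.063096) = 1/9.0064 = 0.1110
[CO3²⁻] = α₂ × DIC = 0.1110 × 2.06 = 0.2287 mmol/kg
Ksp = 10^(−6.27) = 5.370×10^-7
Ω = [Ca²⁺][CO3²⁻]/Ksp = (12.0×10^-3)(2.287×10^-4) / 5.370×10^-7 = 5.11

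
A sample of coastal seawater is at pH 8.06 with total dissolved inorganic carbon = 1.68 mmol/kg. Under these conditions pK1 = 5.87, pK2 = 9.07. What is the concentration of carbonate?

[CO3²⁻] = 0.149 mmol/kg

α₂ = 1 / (1 + [H⁺]/K2 + [H⁺]²/(K1K2)) = 1 / (1 + 10^+1.01 + 10^-1.18)
   = 1 / (1 + 10.233 + 0.066069) = 1/11.299 = 0.08850
[CO3²⁻] = α₂ × DIC = 0.08850 × 1.68 = 0.149 mmol/kg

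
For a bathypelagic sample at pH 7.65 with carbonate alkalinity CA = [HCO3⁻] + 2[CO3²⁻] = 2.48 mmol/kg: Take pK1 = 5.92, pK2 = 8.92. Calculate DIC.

DIC = 2.40 mmol/kg

CA = [HCO3⁻] + 2[CO3²⁻] = (α₁ + 2α₂)·DIC
At pH 7.65: [H⁺]/K1 = 10^-1.73 = 0.018621, K2/[H⁺] = 10^-1.27 = 0.053703
α₁ = 1/(1 + 0.018621 + 0.053703) = 1/1.0723 = 0.9326; α₂ = α₁·K2/[H⁺] = 0.05008
α₁ + 2α₂ = 1.0327
DIC = CA / (α₁ + 2α₂) = 2.48 / 1.0327 = 2.40 mmol/kg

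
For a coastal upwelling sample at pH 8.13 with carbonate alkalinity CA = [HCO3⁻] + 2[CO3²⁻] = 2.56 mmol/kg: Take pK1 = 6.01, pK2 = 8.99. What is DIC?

CA = [HCO3⁻] + 2[CO3²⁻] = (α₁ + 2α₂)·DIC
At pH 8.13: [H⁺]/K1 = 10^-2.12 = 0.0075858, K2/[H⁺] = 10^-0.86 = 0.13804
α₁ = 1/(1 + 0.0075858 + 0.13804) = 1/1.1456 = 0.8729; α₂ = α₁·K2/[H⁺] = 0.1205
α₁ + 2α₂ = 1.1139
DIC = CA / (α₁ + 2α₂) = 2.56 / 1.1139 = 2.30 mmol/kg

DIC = 2.30 mmol/kg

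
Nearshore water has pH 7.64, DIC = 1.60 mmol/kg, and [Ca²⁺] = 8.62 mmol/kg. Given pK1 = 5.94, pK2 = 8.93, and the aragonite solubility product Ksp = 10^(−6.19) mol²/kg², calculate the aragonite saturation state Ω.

α₂ = 1 / (1 + [H⁺]/K2 + [H⁺]²/(K1K2)) = 1 / (1 + 10^+1.29 + 10^-0.41)
   = 1 / (1 + 19.498 + 0.38905) = 1/20.887 = 0.04788
[CO3²⁻] = α₂ × DIC = 0.04788 × 1.60 = 0.07660 mmol/kg
Ksp = 10^(−6.19) = 6.457×10^-7
Ω = [Ca²⁺][CO3²⁻]/Ksp = (8.62×10^-3)(7.660×10^-5) / 6.457×10^-7 = 1.02

Ω = 1.02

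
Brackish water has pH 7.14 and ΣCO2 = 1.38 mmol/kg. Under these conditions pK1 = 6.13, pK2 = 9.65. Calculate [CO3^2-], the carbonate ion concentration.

[CO3²⁻] = 3.87 μmol/kg

α₂ = 1 / (1 + [H⁺]/K2 + [H⁺]²/(K1K2)) = 1 / (1 + 10^+2.51 + 10^+1.50)
   = 1 / (1 + 323.59 + 31.623) = 1/356.22 = 0.002807
[CO3²⁻] = α₂ × DIC = 0.002807 × 1.38 = 0.00387 mmol/kg = 3.87 μmol/kg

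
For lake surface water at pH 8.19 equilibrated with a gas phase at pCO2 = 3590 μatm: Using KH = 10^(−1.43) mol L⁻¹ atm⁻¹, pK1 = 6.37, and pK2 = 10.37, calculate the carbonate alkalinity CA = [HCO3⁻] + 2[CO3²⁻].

[CO2*] = KH · pCO2 = 10^(−1.43) × 3590×10^-6 = 1.334×10^-4 mol/L
α₀ = 1/(1 + K1/[H⁺] + K1K2/[H⁺]²) = 1/(1 + 10^+1.82 + 10^-0.36) = 0.01481
DIC = [CO2*]/α₀ = 1.334×10^-4 / 0.01481 = 9.004 mmol/L
CA = (α₁ + 2α₂)·DIC = (0.9787 + 2×0.006466) × 9.004 = 8.93 mmol/L

CA = 8.93 mmol/L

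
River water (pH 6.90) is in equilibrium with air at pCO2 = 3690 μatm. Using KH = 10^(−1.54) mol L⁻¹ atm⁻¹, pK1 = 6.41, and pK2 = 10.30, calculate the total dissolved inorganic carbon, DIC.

DIC = 0.435 mmol/L

[CO2*] = KH · pCO2 = 10^(−1.54) × 3690×10^-6 = 1.064×10^-4 mol/L
α₀ = 1/(1 + K1/[H⁺] + K1K2/[H⁺]²) = 1/(1 + 10^+0.49 + 10^-2.91) = 0.2444
DIC = [CO2*]/α₀ = 1.064×10^-4 / 0.2444 = 0.435 mmol/L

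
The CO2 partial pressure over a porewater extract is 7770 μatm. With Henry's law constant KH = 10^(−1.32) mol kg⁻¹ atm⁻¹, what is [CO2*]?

KH = 10^(−1.32) = 4.786×10^-2 mol kg⁻¹ atm⁻¹
[CO2*] = KH · pCO2 = 4.786×10^-2 × 7770×10^-6 atm = 3.72×10^-4 mol/kg

[CO2*] = 372 μmol/kg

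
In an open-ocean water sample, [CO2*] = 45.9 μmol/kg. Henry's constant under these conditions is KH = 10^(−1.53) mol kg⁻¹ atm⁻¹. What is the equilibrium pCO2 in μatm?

KH = 10^(−1.53) = 2.951×10^-2 mol kg⁻¹ atm⁻¹
pCO2 = [CO2*]/KH = 45.9×10^-6 / 2.951×10^-2 = 1.56×10^-3 atm = 1560 μatm

pCO2 = 1560 μatm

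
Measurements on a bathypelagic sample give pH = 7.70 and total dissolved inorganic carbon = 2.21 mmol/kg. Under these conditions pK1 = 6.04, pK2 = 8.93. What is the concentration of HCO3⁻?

α₁ = 1 / (1 + [H⁺]/K1 + K2/[H⁺]) = 1 / (1 + 10^-1.66 + 10^-1.23)
   = 1 / (1 + 0.021878 + 0.058884) = 1/1.0808 = 0.9253
[HCO3⁻] = α₁ × DIC = 0.9253 × 2.21 = 2.04 mmol/kg

[HCO3⁻] = 2.04 mmol/kg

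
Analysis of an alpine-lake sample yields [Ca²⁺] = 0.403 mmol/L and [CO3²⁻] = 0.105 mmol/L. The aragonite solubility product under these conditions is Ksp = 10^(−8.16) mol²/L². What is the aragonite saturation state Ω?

Ω = 6.12

Ksp = 10^(−8.16) = 6.918×10^-9
Ω = [Ca²⁺][CO3²⁻]/Ksp = (0.403×10^-3)(0.105×10^-3) / 6.918×10^-9 = 6.12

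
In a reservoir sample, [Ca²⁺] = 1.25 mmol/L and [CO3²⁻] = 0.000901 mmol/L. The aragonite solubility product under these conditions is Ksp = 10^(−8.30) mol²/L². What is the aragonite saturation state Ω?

Ksp = 10^(−8.30) = 5.012×10^-9
Ω = [Ca²⁺][CO3²⁻]/Ksp = (1.25×10^-3)(0.000901×10^-3) / 5.012×10^-9 = 0.225

Ω = 0.225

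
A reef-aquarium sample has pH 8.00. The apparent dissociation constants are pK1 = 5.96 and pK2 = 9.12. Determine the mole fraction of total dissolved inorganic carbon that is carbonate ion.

α₂ = 1 / (1 + [H⁺]/K2 + [H⁺]²/(K1K2)) = 1 / (1 + 10^+1.12 + 10^-0.92)
   = 1 / (1 + 13.183 + 0.12023) = 1/14.303 = 0.06992

α₂ = 0.0699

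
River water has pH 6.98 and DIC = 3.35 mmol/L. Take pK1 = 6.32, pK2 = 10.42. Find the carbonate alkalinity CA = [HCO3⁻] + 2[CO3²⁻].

CA = [HCO3⁻] + 2[CO3²⁻] = (α₁ + 2α₂)·DIC
At pH 6.98: [H⁺]/K1 = 10^-0.66 = 0.21878, K2/[H⁺] = 10^-3.44 = 0.00036308
α₁ = 1/(1 + 0.21878 + 0.00036308) = 1/1.2191 = 0.8203; α₂ = α₁·K2/[H⁺] = 0.0002978
α₁ + 2α₂ = 0.8208
CA = 0.8208 × 3.35 = 2.75 mmol/L

CA = 2.75 mmol/L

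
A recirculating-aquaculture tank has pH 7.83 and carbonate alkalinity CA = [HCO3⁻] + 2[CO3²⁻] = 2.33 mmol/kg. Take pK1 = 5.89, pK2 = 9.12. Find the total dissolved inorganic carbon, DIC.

CA = [HCO3⁻] + 2[CO3²⁻] = (α₁ + 2α₂)·DIC
At pH 7.83: [H⁺]/K1 = 10^-1.94 = 0.011482, K2/[H⁺] = 10^-1.29 = 0.051286
α₁ = 1/(1 + 0.011482 + 0.051286) = 1/1.0628 = 0.9409; α₂ = α₁·K2/[H⁺] = 0.04826
α₁ + 2α₂ = 1.0375
DIC = CA / (α₁ + 2α₂) = 2.33 / 1.0375 = 2.25 mmol/kg

DIC = 2.25 mmol/kg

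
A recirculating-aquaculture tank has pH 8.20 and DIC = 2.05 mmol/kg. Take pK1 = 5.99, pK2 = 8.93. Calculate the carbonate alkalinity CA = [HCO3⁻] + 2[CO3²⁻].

CA = 2.36 mmol/kg

CA = [HCO3⁻] + 2[CO3²⁻] = (α₁ + 2α₂)·DIC
At pH 8.20: [H⁺]/K1 = 10^-2.21 = 0.0061660, K2/[H⁺] = 10^-0.73 = 0.18621
α₁ = 1/(1 + 0.0061660 + 0.18621) = 1/1.1924 = 0.8387; α₂ = α₁·K2/[H⁺] = 0.1562
α₁ + 2α₂ = 1.1510
CA = 1.1510 × 2.05 = 2.36 mmol/kg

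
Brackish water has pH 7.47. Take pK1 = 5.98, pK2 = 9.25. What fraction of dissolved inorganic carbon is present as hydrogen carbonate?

α₁ = 0.953

α₁ = 1 / (1 + [H⁺]/K1 + K2/[H⁺]) = 1 / (1 + 10^-1.49 + 10^-1.78)
   = 1 / (1 + 0.032359 + 0.016596) = 1/1.0490 = 0.9533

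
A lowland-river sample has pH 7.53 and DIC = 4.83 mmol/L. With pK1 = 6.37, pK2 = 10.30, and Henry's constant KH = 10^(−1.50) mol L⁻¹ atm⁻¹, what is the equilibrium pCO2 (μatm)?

pCO2 = 9870 μatm

α₀ = 1 / (1 + K1/[H⁺] + K1K2/[H⁺]²) = 1 / (1 + 10^+1.16 + 10^-1.61)
   = 1 / (1 + 14.454 + 0.024547) = 1/15.479 = 0.06460
[CO2*] = α₀ × DIC = 0.06460 × 4.83 = 0.3120 mmol/L
pCO2 = [CO2*]/KH = 3.120×10^-4 / 3.162×10^-2 = 9870 μatm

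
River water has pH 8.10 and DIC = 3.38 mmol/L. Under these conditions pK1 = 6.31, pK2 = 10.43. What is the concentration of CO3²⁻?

[CO3²⁻] = 15.5 μmol/L

α₂ = 1 / (1 + [H⁺]/K2 + [H⁺]²/(K1K2)) = 1 / (1 + 10^+2.33 + 10^+0.54)
   = 1 / (1 + 213.80 + 3.4674) = 1/218.26 = 0.004582
[CO3²⁻] = α₂ × DIC = 0.004582 × 3.38 = 0.0155 mmol/L = 15.5 μmol/L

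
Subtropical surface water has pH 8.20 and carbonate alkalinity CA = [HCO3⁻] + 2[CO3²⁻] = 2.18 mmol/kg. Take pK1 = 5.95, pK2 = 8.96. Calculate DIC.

DIC = 1.91 mmol/kg

CA = [HCO3⁻] + 2[CO3²⁻] = (α₁ + 2α₂)·DIC
At pH 8.20: [H⁺]/K1 = 10^-2.25 = 0.0056234, K2/[H⁺] = 10^-0.76 = 0.17378
α₁ = 1/(1 + 0.0056234 + 0.17378) = 1/1.1794 = 0.8479; α₂ = α₁·K2/[H⁺] = 0.1473
α₁ + 2α₂ = 1.1426
DIC = CA / (α₁ + 2α₂) = 2.18 / 1.1426 = 1.91 mmol/kg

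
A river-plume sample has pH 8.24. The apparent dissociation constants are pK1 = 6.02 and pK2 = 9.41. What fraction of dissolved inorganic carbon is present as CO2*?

α₀ = 1 / (1 + K1/[H⁺] + K1K2/[H⁺]²) = 1 / (1 + 10^+2.22 + 10^+1.05)
   = 1 / (1 + 165.96 + 11.220) = 1/178.18 = 0.005612

α₀ = 0.00561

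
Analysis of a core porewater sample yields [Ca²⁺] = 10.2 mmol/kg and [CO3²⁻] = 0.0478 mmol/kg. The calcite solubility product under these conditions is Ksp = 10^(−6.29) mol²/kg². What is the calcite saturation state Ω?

Ω = 0.951

Ksp = 10^(−6.29) = 5.129×10^-7
Ω = [Ca²⁺][CO3²⁻]/Ksp = (10.2×10^-3)(0.0478×10^-3) / 5.129×10^-7 = 0.951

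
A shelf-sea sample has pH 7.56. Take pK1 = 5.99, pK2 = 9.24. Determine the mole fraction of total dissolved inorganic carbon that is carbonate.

α₂ = 0.0199

α₂ = 1 / (1 + [H⁺]/K2 + [H⁺]²/(K1K2)) = 1 / (1 + 10^+1.68 + 10^+0.11)
   = 1 / (1 + 47.863 + 1.2882) = 1/50.151 = 0.01994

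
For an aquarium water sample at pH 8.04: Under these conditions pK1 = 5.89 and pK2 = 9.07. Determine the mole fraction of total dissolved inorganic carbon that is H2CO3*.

α₀ = 0.00643

α₀ = 1 / (1 + K1/[H⁺] + K1K2/[H⁺]²) = 1 / (1 + 10^+2.15 + 10^+1.12)
   = 1 / (1 + 141.25 + 13.183) = 1/155.44 = 0.006434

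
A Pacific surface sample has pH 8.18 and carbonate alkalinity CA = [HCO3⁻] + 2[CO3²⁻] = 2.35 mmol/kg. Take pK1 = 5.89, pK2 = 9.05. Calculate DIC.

DIC = 2.11 mmol/kg

CA = [HCO3⁻] + 2[CO3²⁻] = (α₁ + 2α₂)·DIC
At pH 8.18: [H⁺]/K1 = 10^-2.29 = 0.0051286, K2/[H⁺] = 10^-0.87 = 0.13490
α₁ = 1/(1 + 0.0051286 + 0.13490) = 1/1.1400 = 0.8772; α₂ = α₁·K2/[H⁺] = 0.1183
α₁ + 2α₂ = 1.1138
DIC = CA / (α₁ + 2α₂) = 2.35 / 1.1138 = 2.11 mmol/kg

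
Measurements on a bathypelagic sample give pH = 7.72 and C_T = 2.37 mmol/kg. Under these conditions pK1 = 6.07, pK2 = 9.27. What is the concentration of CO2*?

[CO2*] = 0.0505 mmol/kg

α₀ = 1 / (1 + K1/[H⁺] + K1K2/[H⁺]²) = 1 / (1 + 10^+1.65 + 10^+0.10)
   = 1 / (1 + 44.668 + 1.2589) = 1/46.927 = 0.02131
[CO2*] = α₀ × DIC = 0.02131 × 2.37 = 0.0505 mmol/kg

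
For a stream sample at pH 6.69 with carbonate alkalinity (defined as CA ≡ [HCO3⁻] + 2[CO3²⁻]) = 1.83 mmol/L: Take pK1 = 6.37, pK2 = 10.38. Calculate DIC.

DIC = 2.71 mmol/L

CA = [HCO3⁻] + 2[CO3²⁻] = (α₁ + 2α₂)·DIC
At pH 6.69: [H⁺]/K1 = 10^-0.32 = 0.47863, K2/[H⁺] = 10^-3.69 = 0.00020417
α₁ = 1/(1 + 0.47863 + 0.00020417) = 1/1.4788 = 0.6762; α₂ = α₁·K2/[H⁺] = 0.0001381
α₁ + 2α₂ = 0.6765
DIC = CA / (α₁ + 2α₂) = 1.83 / 0.6765 = 2.71 mmol/L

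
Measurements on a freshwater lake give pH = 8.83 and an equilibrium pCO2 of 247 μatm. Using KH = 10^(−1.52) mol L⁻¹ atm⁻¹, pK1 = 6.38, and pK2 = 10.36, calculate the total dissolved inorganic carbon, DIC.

[CO2*] = KH · pCO2 = 10^(−1.52) × 247×10^-6 = 7.459×10^-6 mol/L
α₀ = 1/(1 + K1/[H⁺] + K1K2/[H⁺]²) = 1/(1 + 10^+2.45 + 10^+0.92) = 0.003435
DIC = [CO2*]/α₀ = 7.459×10^-6 / 0.003435 = 2.17 mmol/L

DIC = 2.17 mmol/L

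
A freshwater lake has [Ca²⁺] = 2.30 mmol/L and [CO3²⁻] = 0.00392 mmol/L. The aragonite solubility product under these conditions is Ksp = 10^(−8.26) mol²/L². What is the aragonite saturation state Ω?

Ksp = 10^(−8.26) = 5.495×10^-9
Ω = [Ca²⁺][CO3²⁻]/Ksp = (2.30×10^-3)(0.00392×10^-3) / 5.495×10^-9 = 1.64

Ω = 1.64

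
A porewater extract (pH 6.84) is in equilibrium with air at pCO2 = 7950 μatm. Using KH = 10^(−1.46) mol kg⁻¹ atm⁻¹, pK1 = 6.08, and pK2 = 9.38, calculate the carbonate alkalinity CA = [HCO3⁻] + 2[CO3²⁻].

[CO2*] = KH · pCO2 = 10^(−1.46) × 7950×10^-6 = 2.757×10^-4 mol/kg
α₀ = 1/(1 + K1/[H⁺] + K1K2/[H⁺]²) = 1/(1 + 10^+0.76 + 10^-1.78) = 0.1477
DIC = [CO2*]/α₀ = 2.757×10^-4 / 0.1477 = 1.866 mmol/kg
CA = (α₁ + 2α₂)·DIC = (0.8499 + 2×0.002451) × 1.866 = 1.60 mmol/kg

CA = 1.60 mmol/kg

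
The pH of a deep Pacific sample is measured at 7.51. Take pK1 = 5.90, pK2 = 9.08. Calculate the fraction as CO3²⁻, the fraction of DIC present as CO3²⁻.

α₂ = 1 / (1 + [H⁺]/K2 + [H⁺]²/(K1K2)) = 1 / (1 + 10^+1.57 + 10^-0.04)
   = 1 / (1 + 37.154 + 0.91201) = 1/39.066 = 0.02560

α₂ = 0.0256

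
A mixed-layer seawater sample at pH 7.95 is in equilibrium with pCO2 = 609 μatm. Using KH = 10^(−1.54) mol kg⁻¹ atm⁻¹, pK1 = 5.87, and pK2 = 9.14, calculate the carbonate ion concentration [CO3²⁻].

[CO2*] = KH · pCO2 = 10^(−1.54) × 609×10^-6 = 1.756×10^-5 mol/kg
α₀ = 1/(1 + K1/[H⁺] + K1K2/[H⁺]²) = 1/(1 + 10^+2.08 + 10^+0.89) = 0.007753
DIC = [CO2*]/α₀ = 1.756×10^-5 / 0.007753 = 2.266 mmol/kg
[CO3²⁻] = α₂·DIC; α₂ = 0.06018, so [CO3²⁻] = 0.06018 × 2.266 = 0.136 mmol/kg

[CO3²⁻] = 0.136 mmol/kg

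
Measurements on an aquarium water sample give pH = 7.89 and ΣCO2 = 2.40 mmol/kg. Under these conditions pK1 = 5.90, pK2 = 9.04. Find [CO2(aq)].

α₀ = 1 / (1 + K1/[H⁺] + K1K2/[H⁺]²) = 1 / (1 + 10^+1.99 + 10^+0.84)
   = 1 / (1 + 97.724 + 6.9183) = 1/105.64 = 0.009466
[CO2*] = α₀ × DIC = 0.009466 × 2.40 = 0.0227 mmol/kg

[CO2*] = 0.0227 mmol/kg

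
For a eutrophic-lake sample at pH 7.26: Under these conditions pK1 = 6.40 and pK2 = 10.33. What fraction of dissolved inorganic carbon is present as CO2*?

α₀ = 1 / (1 + K1/[H⁺] + K1K2/[H⁺]²) = 1 / (1 + 10^+0.86 + 10^-2.21)
   = 1 / (1 + 7.2444 + 0.0061660) = 1/8.2505 = 0.1212

α₀ = 0.121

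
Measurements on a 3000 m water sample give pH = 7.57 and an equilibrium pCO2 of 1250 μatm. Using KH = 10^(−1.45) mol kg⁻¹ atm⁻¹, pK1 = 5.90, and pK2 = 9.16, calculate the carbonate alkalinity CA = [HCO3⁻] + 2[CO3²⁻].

[CO2*] = KH · pCO2 = 10^(−1.45) × 1250×10^-6 = 4.435×10^-5 mol/kg
α₀ = 1/(1 + K1/[H⁺] + K1K2/[H⁺]²) = 1/(1 + 10^+1.67 + 10^+0.08) = 0.02042
DIC = [CO2*]/α₀ = 4.435×10^-5 / 0.02042 = 2.172 mmol/kg
CA = (α₁ + 2α₂)·DIC = (0.9550 + 2×0.02455) × 2.172 = 2.18 mmol/kg

CA = 2.18 mmol/kg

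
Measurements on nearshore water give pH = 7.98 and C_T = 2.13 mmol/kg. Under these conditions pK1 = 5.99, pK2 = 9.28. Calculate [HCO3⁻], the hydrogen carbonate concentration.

[HCO3⁻] = 2.01 mmol/kg

α₁ = 1 / (1 + [H⁺]/K1 + K2/[H⁺]) = 1 / (1 + 10^-1.99 + 10^-1.30)
   = 1 / (1 + 0.010233 + 0.050119) = 1/1.0604 = 0.9431
[HCO3⁻] = α₁ × DIC = 0.9431 × 2.13 = 2.01 mmol/kg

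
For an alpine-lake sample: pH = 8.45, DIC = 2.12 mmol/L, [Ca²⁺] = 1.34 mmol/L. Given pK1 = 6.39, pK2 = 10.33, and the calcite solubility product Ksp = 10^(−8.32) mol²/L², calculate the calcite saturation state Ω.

α₂ = 1 / (1 + [H⁺]/K2 + [H⁺]²/(K1K2)) = 1 / (1 + 10^+1.88 + 10^-0.18)
   = 1 / (1 + 75.858 + 0.66069) = 1/77.518 = 0.01290
[CO3²⁻] = α₂ × DIC = 0.01290 × 2.12 = 0.02735 mmol/L
Ksp = 10^(−8.32) = 4.786×10^-9
Ω = [Ca²⁺][CO3²⁻]/Ksp = (1.34×10^-3)(2.735×10^-5) / 4.786×10^-9 = 7.66

Ω = 7.66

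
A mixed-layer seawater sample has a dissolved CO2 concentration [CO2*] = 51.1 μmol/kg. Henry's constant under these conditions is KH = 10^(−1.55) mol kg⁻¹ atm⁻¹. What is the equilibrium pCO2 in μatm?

KH = 10^(−1.55) = 2.818×10^-2 mol kg⁻¹ atm⁻¹
pCO2 = [CO2*]/KH = 51.1×10^-6 / 2.818×10^-2 = 1.81×10^-3 atm = 1810 μatm

pCO2 = 1810 μatm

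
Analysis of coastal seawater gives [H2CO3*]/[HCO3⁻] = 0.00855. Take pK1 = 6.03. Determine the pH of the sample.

From K1 = [H⁺][HCO3⁻]/[H2CO3*]:  pH = pK1 − log₁₀([H2CO3*]/[HCO3⁻])
log₁₀(0.00855) = -2.068
pH = 6.03 − (-2.068) = 8.10

pH = 8.10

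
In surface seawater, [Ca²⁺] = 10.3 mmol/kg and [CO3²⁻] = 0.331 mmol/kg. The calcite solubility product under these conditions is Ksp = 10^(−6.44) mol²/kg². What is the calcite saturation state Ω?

Ω = 9.39

Ksp = 10^(−6.44) = 3.631×10^-7
Ω = [Ca²⁺][CO3²⁻]/Ksp = (10.3×10^-3)(0.331×10^-3) / 3.631×10^-7 = 9.39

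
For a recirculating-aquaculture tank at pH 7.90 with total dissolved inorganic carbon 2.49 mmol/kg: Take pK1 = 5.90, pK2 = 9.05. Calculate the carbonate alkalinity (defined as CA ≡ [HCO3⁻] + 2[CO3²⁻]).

CA = 2.63 mmol/kg

CA = [HCO3⁻] + 2[CO3²⁻] = (α₁ + 2α₂)·DIC
At pH 7.90: [H⁺]/K1 = 10^-2.00 = 0.010000, K2/[H⁺] = 10^-1.15 = 0.070795
α₁ = 1/(1 + 0.010000 + 0.070795) = 1/1.0808 = 0.9252; α₂ = α₁·K2/[H⁺] = 0.06550
α₁ + 2α₂ = 1.0562
CA = 1.0562 × 2.49 = 2.63 mmol/kg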